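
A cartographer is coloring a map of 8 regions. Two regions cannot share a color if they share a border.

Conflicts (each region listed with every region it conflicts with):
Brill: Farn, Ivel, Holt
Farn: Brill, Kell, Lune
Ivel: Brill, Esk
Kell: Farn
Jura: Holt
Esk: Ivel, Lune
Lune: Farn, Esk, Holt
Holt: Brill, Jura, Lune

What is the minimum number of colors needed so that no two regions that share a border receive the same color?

3

The cycle Ivel-Esk-Lune-Farn-Brill-Ivel has odd length 5, so it cannot be 2-colored; at least 3 colors are needed.
3 colors suffice: color 1 → {Brill, Kell, Jura, Lune}; color 2 → {Farn, Ivel, Holt}; color 3 → {Esk}. No two conflicting regions share a color.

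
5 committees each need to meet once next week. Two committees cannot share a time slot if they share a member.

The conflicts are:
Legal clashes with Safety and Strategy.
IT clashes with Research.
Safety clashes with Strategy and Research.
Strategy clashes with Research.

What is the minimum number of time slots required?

3

Legal, Safety, Strategy all conflict with each other, so at least 3 time slots are needed.
3 time slots suffice: time slot 1 → {IT, Strategy}; time slot 2 → {Safety}; time slot 3 → {Legal, Research}. No two conflicting committees share a time slot.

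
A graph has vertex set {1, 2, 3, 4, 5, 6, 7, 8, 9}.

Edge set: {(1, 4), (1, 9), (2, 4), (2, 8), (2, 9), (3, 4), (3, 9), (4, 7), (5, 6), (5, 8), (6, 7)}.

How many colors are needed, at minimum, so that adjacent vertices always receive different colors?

2

4 and 7 are adjacent, so at least 2 colors are needed.
2 colors suffice: color red → {4, 6, 8, 9}; color blue → {1, 2, 3, 5, 7}. Each edge has distinct colors on its endpoints.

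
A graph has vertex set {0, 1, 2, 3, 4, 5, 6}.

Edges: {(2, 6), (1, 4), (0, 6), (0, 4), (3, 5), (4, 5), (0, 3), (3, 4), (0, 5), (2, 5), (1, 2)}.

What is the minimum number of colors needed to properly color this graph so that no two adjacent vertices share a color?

4

0, 3, 4, 5 form a clique, so at least 4 colors are needed.
One proper 4-coloring: 0=a, 1=b, 2=a, 3=d, 4=c, 5=b, 6=b. Each edge has distinct colors on its endpoints.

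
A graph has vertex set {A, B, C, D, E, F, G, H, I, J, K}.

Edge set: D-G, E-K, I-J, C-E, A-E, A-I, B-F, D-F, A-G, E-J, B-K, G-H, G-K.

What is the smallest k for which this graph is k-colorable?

3

The cycle F-D-G-K-B-F has odd length 5, so it cannot be 2-colored; at least 3 colors are needed.
3 colors suffice: color 1 → {E, F, G, I}; color 2 → {A, C, D, H, J, K}; color 3 → {B}. Every edge joins two different colors.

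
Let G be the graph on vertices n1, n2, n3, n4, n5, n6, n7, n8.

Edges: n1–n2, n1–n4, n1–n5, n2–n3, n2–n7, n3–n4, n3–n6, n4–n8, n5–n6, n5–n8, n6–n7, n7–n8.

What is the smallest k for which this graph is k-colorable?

3

The cycle n2-n7-n8-n5-n1-n2 has odd length 5, so it cannot be 2-colored; at least 3 colors are needed.
A valid assignment using 3 colors: n1=3, n2=1, n3=3, n4=2, n5=2, n6=1, n7=2, n8=1. No two adjacent vertices share a color.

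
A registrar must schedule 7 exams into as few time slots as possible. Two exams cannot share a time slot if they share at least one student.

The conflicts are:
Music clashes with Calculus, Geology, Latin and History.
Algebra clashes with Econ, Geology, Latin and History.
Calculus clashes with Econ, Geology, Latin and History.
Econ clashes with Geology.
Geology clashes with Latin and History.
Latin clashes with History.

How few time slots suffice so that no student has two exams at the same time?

Music, Calculus, Geology, Latin, History are mutually in conflict, so at least 5 time slots are needed.
Using 5 time slots: Music=5, Algebra=3, Calculus=3, Econ=2, Geology=1, Latin=2, History=4. Each listed conflict is separated.

5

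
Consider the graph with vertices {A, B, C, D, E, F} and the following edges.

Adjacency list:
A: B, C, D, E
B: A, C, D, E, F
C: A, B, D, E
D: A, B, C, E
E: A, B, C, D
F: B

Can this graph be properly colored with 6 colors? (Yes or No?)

The chromatic number is 5. A, B, C, D, E are mutually adjacent (a clique of size 5), so at least 5 colors are needed.
A valid assignment using 5 colors: A=5, B=1, C=2, D=4, E=3, F=2.
Since 6 ≥ 5, a proper 6-coloring certainly exists.

Yes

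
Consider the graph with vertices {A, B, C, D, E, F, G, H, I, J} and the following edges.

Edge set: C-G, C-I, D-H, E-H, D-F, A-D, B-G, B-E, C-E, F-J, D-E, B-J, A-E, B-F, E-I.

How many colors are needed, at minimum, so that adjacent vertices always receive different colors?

3

A, D, E are mutually adjacent, so at least 3 colors are needed.
3 colors suffice: color red → {E, F, G}; color blue → {B, C, D}; color green → {A, H, I, J}. No two adjacent vertices share a color.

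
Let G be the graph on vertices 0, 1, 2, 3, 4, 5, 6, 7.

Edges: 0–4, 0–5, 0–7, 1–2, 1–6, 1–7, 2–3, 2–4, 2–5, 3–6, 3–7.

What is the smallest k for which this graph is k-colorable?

The cycle 0-7-1-2-4-0 has odd length 5, so it cannot be 2-colored; at least 3 colors are needed.
3 colors suffice: 0=b, 1=b, 2=a, 3=b, 4=c, 5=c, 6=a, 7=a. Every edge joins two different colors.

3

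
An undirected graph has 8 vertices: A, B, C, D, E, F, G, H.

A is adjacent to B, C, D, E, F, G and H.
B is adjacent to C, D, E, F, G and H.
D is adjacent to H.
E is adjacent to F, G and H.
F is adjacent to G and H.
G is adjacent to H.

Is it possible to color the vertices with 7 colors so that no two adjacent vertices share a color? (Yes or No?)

Yes

The chromatic number is 6. A, B, E, F, G, H form a clique, so at least 6 colors are needed.
One proper 6-coloring: A=1, B=2, C=3, D=4, E=4, F=5, G=6, H=3.
Since 7 ≥ 6, a proper 7-coloring certainly exists.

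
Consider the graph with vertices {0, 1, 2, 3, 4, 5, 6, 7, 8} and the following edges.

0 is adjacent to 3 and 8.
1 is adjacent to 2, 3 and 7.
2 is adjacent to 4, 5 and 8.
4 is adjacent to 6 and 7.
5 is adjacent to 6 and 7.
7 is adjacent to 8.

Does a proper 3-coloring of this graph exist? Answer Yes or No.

The chromatic number is 3. The cycle 3-1-7-8-0-3 has odd length 5, so it cannot be 2-colored; at least 3 colors are needed.
3 colors suffice: 0=c, 1=b, 2=a, 3=a, 4=b, 5=b, 6=a, 7=a, 8=b.
That is already a proper 3-coloring.

Yes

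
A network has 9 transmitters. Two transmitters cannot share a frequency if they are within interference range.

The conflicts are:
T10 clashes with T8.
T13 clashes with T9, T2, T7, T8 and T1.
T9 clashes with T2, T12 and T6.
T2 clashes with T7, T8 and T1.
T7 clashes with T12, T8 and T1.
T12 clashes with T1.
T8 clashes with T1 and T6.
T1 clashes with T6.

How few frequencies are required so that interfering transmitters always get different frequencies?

T13, T2, T7, T8, T1 are mutually in conflict, so at least 5 frequencies are needed.
5 frequencies suffice: T10=2, T13=4, T9=1, T2=3, T7=5, T12=3, T8=1, T1=2, T6=3. Every pair that conflicts lands in different frequencies.

5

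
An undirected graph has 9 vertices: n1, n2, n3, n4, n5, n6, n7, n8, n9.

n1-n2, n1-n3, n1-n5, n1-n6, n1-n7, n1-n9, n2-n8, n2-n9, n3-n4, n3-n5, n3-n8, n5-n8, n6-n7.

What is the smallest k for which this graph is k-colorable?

n1, n6, n7 form a triangle, so at least 3 colors are needed.
3 colors suffice: color 1 → {n1, n4, n8}; color 2 → {n2, n3, n7}; color 3 → {n5, n6, n9}. Every edge joins two different colors.

3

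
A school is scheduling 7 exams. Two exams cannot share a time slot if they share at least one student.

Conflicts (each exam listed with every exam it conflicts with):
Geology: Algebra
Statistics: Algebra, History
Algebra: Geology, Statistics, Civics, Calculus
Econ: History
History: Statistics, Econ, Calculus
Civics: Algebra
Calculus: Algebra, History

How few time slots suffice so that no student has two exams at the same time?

2

History and Calculus conflict, so at least 2 time slots are needed.
A valid assignment using 2 time slots: Geology=2, Statistics=2, Algebra=1, Econ=2, History=1, Civics=2, Calculus=2. Every pair that conflicts lands in different time slots.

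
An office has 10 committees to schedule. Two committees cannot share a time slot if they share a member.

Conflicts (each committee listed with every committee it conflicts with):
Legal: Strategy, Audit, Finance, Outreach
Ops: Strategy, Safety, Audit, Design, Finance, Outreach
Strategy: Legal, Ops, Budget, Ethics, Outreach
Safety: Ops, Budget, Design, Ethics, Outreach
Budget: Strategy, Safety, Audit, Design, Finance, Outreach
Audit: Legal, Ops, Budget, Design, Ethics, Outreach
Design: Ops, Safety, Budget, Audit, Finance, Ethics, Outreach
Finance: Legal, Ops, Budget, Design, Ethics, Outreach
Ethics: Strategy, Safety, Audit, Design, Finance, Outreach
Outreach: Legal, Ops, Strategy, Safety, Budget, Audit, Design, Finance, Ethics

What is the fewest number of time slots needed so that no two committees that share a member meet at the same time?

4

Ops, Audit, Design, Outreach all conflict with each other, so at least 4 time slots are needed.
4 time slots suffice: Legal=4, Ops=4, Strategy=2, Safety=3, Budget=4, Audit=3, Design=2, Finance=3, Ethics=4, Outreach=1. Each listed conflict is separated.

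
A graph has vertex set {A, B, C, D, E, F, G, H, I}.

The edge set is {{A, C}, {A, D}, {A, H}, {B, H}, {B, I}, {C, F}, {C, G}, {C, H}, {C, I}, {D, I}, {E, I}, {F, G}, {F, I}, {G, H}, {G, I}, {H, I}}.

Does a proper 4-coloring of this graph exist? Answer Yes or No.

Yes

The chromatic number is 4. C, G, H, I form a clique, so at least 4 colors are needed.
4 colors suffice: color red → {A, I}; color blue → {D, E, F, H}; color green → {B, C}; color yellow → {G}.
That is already a proper 4-coloring.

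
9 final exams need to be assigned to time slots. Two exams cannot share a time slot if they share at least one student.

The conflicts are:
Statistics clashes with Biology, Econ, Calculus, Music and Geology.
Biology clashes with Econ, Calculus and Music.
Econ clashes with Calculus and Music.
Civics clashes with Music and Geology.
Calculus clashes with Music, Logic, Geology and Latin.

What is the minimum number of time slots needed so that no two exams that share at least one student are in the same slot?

Statistics, Biology, Econ, Calculus, Music all conflict with each other, so at least 5 time slots are needed.
5 time slots suffice: time slot 1 → {Civics, Calculus}; time slot 2 → {Music, Logic, Geology, Latin}; time slot 3 → {Statistics}; time slot 4 → {Econ}; time slot 5 → {Biology}. Each listed conflict is separated.

5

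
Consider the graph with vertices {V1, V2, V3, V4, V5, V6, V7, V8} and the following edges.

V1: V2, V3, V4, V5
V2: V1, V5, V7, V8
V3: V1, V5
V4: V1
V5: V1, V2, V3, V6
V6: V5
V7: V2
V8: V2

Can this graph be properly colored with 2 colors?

No

V1, V3, V5 are mutually adjacent, so at least 3 colors are needed.
So 2 colors are not enough.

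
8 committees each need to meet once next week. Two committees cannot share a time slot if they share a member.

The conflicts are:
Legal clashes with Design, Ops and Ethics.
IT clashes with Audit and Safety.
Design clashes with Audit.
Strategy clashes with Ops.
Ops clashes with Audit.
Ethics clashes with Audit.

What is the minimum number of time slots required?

2

IT and Safety conflict, so at least 2 time slots are needed.
2 time slots suffice: time slot 1 → {Legal, Strategy, Audit, Safety}; time slot 2 → {IT, Design, Ops, Ethics}. Each listed conflict is separated.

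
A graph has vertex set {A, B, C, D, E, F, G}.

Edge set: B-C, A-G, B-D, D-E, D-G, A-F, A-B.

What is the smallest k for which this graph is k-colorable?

2

B and C are adjacent, so at least 2 colors are needed.
A valid assignment using 2 colors: A=red, B=blue, C=red, D=red, E=blue, F=blue, G=blue. No two adjacent vertices share a color.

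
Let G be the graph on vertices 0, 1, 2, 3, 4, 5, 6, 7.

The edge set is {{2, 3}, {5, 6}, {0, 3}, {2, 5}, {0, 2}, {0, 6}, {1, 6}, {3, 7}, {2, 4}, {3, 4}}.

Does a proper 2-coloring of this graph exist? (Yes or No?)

No

0, 2, 3 are pairwise adjacent, so at least 3 colors are needed.
So 2 colors are not enough.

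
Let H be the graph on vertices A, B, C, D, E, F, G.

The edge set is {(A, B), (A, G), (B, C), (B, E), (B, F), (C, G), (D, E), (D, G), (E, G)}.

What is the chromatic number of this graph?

D, E, G are pairwise adjacent, so at least 3 colors are needed.
3 colors suffice: color 1 → {B, G}; color 2 → {A, C, E, F}; color 3 → {D}. No two adjacent vertices share a color.

3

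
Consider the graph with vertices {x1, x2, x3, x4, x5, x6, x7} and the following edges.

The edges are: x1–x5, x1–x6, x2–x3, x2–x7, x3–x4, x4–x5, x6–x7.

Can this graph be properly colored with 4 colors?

Yes

The chromatic number is 3. The cycle x6-x1-x5-x4-x3-x2-x7-x6 has odd length 7, so it cannot be 2-colored; at least 3 colors are needed.
One proper 3-coloring: x1=1, x2=1, x3=2, x4=1, x5=2, x6=2, x7=3.
Since 4 ≥ 3, a proper 4-coloring certainly exists.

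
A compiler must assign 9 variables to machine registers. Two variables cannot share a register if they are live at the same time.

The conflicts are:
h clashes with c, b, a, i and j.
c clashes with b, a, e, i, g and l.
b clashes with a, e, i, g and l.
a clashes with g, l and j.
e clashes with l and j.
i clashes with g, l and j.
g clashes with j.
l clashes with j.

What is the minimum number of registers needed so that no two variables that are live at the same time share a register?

c, b, e, l are mutually in conflict, so at least 4 registers are needed.
Using 4 registers: h=3, c=2, b=1, a=4, e=4, i=4, g=3, l=3, j=1. Each listed conflict is separated.

4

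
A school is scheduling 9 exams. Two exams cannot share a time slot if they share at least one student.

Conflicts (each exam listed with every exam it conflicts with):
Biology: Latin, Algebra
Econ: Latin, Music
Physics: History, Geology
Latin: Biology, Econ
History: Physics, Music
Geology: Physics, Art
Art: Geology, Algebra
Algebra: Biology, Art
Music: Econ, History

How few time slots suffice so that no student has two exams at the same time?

3

The cycle Music-History-Physics-Geology-Art-Algebra-Biology-Latin-Econ-Music has odd length 9, so it cannot be 2-colored; at least 3 time slots are needed.
3 time slots suffice: Biology=1, Econ=1, Physics=1, Latin=2, History=3, Geology=2, Art=1, Algebra=2, Music=2. No two conflicting exams share a time slot.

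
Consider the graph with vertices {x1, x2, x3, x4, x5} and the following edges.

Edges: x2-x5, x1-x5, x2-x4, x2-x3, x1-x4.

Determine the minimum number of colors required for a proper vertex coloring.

2

x1 and x4 are adjacent, so at least 2 colors are needed.
One proper 2-coloring: x1=1, x2=1, x3=2, x4=2, x5=2. Each edge has distinct colors on its endpoints.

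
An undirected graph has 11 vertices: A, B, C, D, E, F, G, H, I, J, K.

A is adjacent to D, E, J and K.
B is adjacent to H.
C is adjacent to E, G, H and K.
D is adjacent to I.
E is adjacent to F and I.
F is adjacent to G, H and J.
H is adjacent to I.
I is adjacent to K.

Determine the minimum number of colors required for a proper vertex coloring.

2

H and I are adjacent, so at least 2 colors are needed.
2 colors suffice: color 1 → {D, E, G, H, J, K}; color 2 → {A, B, C, F, I}. Each edge has distinct colors on its endpoints.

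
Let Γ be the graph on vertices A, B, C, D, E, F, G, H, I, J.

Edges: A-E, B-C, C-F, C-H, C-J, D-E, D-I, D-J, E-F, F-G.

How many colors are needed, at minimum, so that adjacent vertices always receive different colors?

The cycle E-D-J-C-F-E has odd length 5, so it cannot be 2-colored; at least 3 colors are needed.
3 colors suffice: A=1, B=2, C=1, D=1, E=3, F=2, G=1, H=2, I=2, J=2. No two adjacent vertices share a color.

3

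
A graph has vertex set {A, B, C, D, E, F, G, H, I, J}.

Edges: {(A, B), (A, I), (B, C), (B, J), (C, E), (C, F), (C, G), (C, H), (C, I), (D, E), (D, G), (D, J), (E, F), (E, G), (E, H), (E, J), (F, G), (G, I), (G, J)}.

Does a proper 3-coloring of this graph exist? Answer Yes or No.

D, E, G, J are pairwise adjacent (a clique of size 4), so at least 4 colors are needed.
So 3 colors are not enough.

No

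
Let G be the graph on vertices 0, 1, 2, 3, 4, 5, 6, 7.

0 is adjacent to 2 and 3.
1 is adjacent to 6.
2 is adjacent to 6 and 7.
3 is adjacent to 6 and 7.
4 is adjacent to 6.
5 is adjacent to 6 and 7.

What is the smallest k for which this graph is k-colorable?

4 and 6 are adjacent, so at least 2 colors are needed.
One proper 2-coloring: 0=red, 1=blue, 2=blue, 3=blue, 4=blue, 5=blue, 6=red, 7=red. No two adjacent vertices share a color.

2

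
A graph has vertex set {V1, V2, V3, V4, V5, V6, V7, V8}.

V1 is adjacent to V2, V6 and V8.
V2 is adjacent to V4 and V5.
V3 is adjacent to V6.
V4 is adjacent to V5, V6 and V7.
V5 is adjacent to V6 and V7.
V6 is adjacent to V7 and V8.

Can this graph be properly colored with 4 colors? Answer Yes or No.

Yes

The chromatic number is 4. V4, V5, V6, V7 form a clique, so at least 4 colors are needed.
4 colors suffice: V1=2, V2=1, V3=2, V4=3, V5=2, V6=1, V7=4, V8=3.
That is already a proper 4-coloring.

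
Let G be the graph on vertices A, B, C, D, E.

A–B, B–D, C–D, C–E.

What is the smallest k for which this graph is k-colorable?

2

C and E are adjacent, so at least 2 colors are needed.
2 colors suffice: A=1, B=2, C=2, D=1, E=1. Every edge joins two different colors.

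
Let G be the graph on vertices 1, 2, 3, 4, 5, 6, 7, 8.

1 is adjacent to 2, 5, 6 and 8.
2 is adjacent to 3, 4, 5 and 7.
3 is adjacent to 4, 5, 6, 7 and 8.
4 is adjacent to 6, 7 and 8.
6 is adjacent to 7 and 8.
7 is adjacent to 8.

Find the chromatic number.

5

3, 4, 6, 7, 8 are mutually adjacent (a clique of size 5), so at least 5 colors are needed.
5 colors suffice: color a → {1, 3}; color b → {5, 7}; color c → {2, 6}; color d → {8}; color e → {4}. No two adjacent vertices share a color.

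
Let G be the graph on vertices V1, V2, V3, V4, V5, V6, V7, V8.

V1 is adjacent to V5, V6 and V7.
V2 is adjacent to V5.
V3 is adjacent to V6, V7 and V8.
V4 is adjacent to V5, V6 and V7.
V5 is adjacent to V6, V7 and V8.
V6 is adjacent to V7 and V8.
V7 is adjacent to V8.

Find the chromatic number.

V3, V6, V7, V8 are mutually adjacent (a clique of size 4), so at least 4 colors are needed.
One proper 4-coloring: V1=yellow, V2=red, V3=green, V4=yellow, V5=green, V6=red, V7=blue, V8=yellow. No two adjacent vertices share a color.

4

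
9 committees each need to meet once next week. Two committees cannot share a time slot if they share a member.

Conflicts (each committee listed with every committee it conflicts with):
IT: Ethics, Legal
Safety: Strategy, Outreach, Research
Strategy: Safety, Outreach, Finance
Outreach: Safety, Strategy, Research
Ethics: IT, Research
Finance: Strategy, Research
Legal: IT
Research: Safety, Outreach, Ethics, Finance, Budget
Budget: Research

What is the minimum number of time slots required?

3

Safety, Outreach, Research pairwise conflict, so at least 3 time slots are needed.
3 time slots suffice: time slot 1 → {IT, Strategy, Research}; time slot 2 → {Safety, Ethics, Finance, Legal, Budget}; time slot 3 → {Outreach}. No two conflicting committees share a time slot.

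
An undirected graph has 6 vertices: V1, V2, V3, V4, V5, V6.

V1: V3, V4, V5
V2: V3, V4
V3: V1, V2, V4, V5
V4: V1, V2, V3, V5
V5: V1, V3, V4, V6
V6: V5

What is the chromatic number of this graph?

4

V1, V3, V4, V5 are mutually adjacent (a clique of size 4), so at least 4 colors are needed.
4 colors suffice: color 1 → {V3, V6}; color 2 → {V2, V5}; color 3 → {V4}; color 4 → {V1}. No two adjacent vertices share a color.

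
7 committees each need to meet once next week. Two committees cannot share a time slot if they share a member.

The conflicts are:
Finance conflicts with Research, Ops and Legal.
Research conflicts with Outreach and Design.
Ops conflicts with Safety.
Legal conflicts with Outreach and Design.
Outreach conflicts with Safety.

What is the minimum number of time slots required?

3

The cycle Safety-Outreach-Legal-Finance-Ops-Safety has odd length 5, so it cannot be 2-colored; at least 3 time slots are needed.
3 time slots suffice: time slot 1 → {Research, Ops, Legal}; time slot 2 → {Finance, Outreach, Design}; time slot 3 → {Safety}. No two conflicting committees share a time slot.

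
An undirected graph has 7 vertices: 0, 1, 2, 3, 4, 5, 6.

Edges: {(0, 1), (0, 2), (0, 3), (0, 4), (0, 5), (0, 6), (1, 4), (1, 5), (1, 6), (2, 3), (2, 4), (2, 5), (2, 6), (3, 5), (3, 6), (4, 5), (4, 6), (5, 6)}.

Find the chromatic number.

5

0, 2, 4, 5, 6 form a clique, so at least 5 colors are needed.
One proper 5-coloring: 0=a, 1=e, 2=e, 3=d, 4=d, 5=b, 6=c. Every edge joins two different colors.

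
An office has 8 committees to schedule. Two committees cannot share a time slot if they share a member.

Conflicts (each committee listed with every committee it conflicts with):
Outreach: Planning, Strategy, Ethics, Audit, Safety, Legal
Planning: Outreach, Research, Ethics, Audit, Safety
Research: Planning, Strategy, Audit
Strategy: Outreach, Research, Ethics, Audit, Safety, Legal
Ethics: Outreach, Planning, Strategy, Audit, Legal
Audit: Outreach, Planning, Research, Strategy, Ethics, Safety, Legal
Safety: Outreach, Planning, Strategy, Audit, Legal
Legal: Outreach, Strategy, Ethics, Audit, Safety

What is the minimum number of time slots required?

5

Outreach, Strategy, Audit, Safety, Legal all conflict with each other, so at least 5 time slots are needed.
5 time slots suffice: time slot 1 → {Audit}; time slot 2 → {Planning, Strategy}; time slot 3 → {Outreach, Research}; time slot 4 → {Ethics, Safety}; time slot 5 → {Legal}. Each listed conflict is separated.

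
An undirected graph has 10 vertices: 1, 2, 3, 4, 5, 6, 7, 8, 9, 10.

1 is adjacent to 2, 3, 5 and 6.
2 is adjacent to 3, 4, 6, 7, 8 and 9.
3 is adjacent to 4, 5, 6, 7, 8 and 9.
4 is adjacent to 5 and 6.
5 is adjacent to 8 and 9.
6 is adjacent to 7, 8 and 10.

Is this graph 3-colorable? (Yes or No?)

No

2, 3, 4, 6 are pairwise adjacent (a clique of size 4), so at least 4 colors are needed.
So 3 colors are not enough.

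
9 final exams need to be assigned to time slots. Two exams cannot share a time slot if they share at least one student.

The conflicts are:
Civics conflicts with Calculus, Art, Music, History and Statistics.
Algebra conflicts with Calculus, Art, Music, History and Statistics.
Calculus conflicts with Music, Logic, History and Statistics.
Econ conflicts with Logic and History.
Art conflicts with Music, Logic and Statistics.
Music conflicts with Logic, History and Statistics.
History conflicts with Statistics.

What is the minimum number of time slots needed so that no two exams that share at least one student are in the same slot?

Algebra, Calculus, Music, History, Statistics all conflict with each other, so at least 5 time slots are needed.
5 time slots suffice: Civics=5, Algebra=5, Calculus=4, Econ=1, Art=2, Music=1, Logic=3, History=2, Statistics=3. Each listed conflict is separated.

5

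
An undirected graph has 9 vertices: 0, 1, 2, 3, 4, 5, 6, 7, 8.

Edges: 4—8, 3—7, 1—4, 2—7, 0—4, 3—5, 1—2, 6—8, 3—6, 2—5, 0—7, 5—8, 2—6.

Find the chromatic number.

3

The cycle 4-8-6-2-1-4 has odd length 5, so it cannot be 2-colored; at least 3 colors are needed.
3 colors suffice: color red → {0, 2, 3, 8}; color blue → {4, 5, 6, 7}; color green → {1}. Every edge joins two different colors.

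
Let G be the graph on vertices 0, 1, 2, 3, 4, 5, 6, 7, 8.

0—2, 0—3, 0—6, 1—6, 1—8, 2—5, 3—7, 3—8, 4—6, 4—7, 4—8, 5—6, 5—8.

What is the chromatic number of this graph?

The cycle 8-1-6-0-3-8 has odd length 5, so it cannot be 2-colored; at least 3 colors are needed.
A valid assignment using 3 colors: 0=blue, 1=blue, 2=red, 3=green, 4=blue, 5=blue, 6=red, 7=red, 8=red. Every edge joins two different colors.

3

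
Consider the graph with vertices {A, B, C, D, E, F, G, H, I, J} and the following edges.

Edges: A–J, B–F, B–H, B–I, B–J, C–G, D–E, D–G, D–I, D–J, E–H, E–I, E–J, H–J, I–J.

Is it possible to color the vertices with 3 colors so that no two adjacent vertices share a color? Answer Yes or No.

No

D, E, I, J are mutually adjacent (a clique of size 4), so at least 4 colors are needed.
So 3 colors are not enough.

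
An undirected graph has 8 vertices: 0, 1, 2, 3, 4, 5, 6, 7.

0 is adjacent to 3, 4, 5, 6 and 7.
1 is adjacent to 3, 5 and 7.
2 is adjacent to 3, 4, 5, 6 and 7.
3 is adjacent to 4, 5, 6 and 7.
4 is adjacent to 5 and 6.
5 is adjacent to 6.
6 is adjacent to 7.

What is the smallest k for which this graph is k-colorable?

5

2, 3, 4, 5, 6 are pairwise adjacent (a clique of size 5), so at least 5 colors are needed.
One proper 5-coloring: 0=yellow, 1=green, 2=yellow, 3=red, 4=purple, 5=blue, 6=green, 7=blue. Every edge joins two different colors.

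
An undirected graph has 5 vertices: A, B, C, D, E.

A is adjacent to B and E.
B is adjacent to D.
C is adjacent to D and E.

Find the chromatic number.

The cycle D-B-A-E-C-D has odd length 5, so it cannot be 2-colored; at least 3 colors are needed.
3 colors suffice: color 1 → {A, C}; color 2 → {B, E}; color 3 → {D}. Each edge has distinct colors on its endpoints.

3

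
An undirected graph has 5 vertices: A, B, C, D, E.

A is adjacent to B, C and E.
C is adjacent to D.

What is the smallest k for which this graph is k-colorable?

A and C are adjacent, so at least 2 colors are needed.
2 colors suffice: color 1 → {A, D}; color 2 → {B, C, E}. Every edge joins two different colors.

2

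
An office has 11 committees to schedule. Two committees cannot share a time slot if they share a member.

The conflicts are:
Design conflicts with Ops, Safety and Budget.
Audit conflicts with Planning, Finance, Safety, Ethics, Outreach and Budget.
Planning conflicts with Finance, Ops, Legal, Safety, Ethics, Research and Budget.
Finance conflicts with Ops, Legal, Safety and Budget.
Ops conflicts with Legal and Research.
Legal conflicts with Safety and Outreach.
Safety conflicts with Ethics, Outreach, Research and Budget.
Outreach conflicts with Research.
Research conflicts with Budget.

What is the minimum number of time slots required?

5

Audit, Planning, Finance, Safety, Budget are mutually in conflict, so at least 5 time slots are needed.
5 time slots suffice: Design=2, Audit=3, Planning=2, Finance=4, Ops=1, Legal=3, Safety=1, Ethics=4, Outreach=2, Research=3, Budget=5. Each listed conflict is separated.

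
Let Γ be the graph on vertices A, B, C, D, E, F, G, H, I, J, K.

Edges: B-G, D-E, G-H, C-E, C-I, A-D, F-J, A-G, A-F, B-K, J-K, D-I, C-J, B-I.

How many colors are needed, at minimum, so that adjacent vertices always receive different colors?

3

The cycle I-D-A-G-B-I has odd length 5, so it cannot be 2-colored; at least 3 colors are needed.
3 colors suffice: color red → {B, D, H, J}; color blue → {C, F, G, K}; color green → {A, E, I}. Each edge has distinct colors on its endpoints.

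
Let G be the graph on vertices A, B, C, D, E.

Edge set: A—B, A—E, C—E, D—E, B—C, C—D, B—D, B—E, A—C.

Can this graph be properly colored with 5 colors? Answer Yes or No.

The chromatic number is 4. B, C, D, E are pairwise adjacent (a clique of size 4), so at least 4 colors are needed.
One proper 4-coloring: A=4, B=3, C=1, D=4, E=2.
Since 5 ≥ 4, a proper 5-coloring certainly exists.

Yes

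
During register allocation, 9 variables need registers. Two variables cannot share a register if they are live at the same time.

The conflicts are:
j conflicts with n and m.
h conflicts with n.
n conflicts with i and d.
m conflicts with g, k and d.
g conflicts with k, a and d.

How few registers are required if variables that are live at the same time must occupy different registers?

m, g, k all conflict with each other, so at least 3 registers are needed.
3 registers suffice: register 1 → {n, g}; register 2 → {h, i, m, a}; register 3 → {j, k, d}. Every pair that conflicts lands in different registers.

3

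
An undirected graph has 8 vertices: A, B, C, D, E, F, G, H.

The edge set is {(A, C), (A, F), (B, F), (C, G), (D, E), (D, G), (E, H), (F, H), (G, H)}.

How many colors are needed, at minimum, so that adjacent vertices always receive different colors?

The cycle H-G-C-A-F-H has odd length 5, so it cannot be 2-colored; at least 3 colors are needed.
3 colors suffice: color 1 → {B, C, D, H}; color 2 → {E, F, G}; color 3 → {A}. Every edge joins two different colors.

3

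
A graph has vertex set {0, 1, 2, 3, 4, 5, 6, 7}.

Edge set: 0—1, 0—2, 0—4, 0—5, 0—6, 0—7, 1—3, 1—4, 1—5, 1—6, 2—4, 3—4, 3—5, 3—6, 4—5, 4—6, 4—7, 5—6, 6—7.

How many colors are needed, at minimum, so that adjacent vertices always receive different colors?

5

0, 1, 4, 5, 6 are pairwise adjacent (a clique of size 5), so at least 5 colors are needed.
5 colors suffice: color red → {4}; color blue → {0, 3}; color green → {2, 6}; color yellow → {5, 7}; color purple → {1}. Each edge has distinct colors on its endpoints.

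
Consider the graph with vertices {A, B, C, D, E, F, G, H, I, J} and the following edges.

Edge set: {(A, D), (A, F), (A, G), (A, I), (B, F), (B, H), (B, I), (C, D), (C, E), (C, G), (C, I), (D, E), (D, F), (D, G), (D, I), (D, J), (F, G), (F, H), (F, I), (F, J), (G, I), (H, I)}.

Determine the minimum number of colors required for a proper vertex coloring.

A, D, F, G, I are mutually adjacent (a clique of size 5), so at least 5 colors are needed.
5 colors suffice: color red → {C, F}; color blue → {E, I, J}; color green → {B, D}; color yellow → {G, H}; color purple → {A}. Each edge has distinct colors on its endpoints.

5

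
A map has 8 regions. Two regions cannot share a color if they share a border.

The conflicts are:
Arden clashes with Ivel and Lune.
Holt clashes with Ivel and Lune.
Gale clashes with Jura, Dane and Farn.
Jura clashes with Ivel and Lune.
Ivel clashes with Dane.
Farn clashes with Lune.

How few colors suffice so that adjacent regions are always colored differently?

2

Gale and Dane conflict, so at least 2 colors are needed.
A valid assignment using 2 colors: Arden=2, Holt=2, Gale=1, Jura=2, Ivel=1, Dane=2, Farn=2, Lune=1. Every pair that conflicts lands in different colors.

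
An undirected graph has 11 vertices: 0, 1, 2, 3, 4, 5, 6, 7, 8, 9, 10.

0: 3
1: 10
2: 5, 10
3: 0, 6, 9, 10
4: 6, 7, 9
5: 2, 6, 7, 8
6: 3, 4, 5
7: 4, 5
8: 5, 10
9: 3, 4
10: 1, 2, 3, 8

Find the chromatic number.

3

The cycle 5-6-3-10-8-5 has odd length 5, so it cannot be 2-colored; at least 3 colors are needed.
3 colors suffice: 0=a, 1=b, 2=b, 3=b, 4=a, 5=a, 6=c, 7=b, 8=b, 9=c, 10=a. No two adjacent vertices share a color.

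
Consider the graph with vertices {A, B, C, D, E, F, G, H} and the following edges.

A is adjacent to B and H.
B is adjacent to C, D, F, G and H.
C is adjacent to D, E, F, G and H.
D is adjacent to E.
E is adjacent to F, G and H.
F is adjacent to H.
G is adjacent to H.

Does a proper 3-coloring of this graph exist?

B, C, G, H are pairwise adjacent (a clique of size 4), so at least 4 colors are needed.
So 3 colors are not enough.

No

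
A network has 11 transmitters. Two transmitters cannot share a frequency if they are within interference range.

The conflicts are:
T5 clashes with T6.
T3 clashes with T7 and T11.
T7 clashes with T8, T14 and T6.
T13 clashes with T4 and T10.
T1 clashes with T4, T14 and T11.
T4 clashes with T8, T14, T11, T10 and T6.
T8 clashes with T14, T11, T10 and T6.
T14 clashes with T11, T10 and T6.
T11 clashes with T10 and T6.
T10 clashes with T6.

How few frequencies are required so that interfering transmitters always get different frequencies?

6

T4, T8, T14, T11, T10, T6 pairwise conflict, so at least 6 frequencies are needed.
6 frequencies suffice: T5=2, T3=1, T7=2, T13=1, T1=1, T4=2, T8=5, T14=4, T11=3, T10=6, T6=1. Every pair that conflicts lands in different frequencies.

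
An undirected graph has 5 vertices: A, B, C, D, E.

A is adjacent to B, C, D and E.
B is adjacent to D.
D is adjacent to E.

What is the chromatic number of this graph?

A, B, D form a triangle, so at least 3 colors are needed.
3 colors suffice: color 1 → {A}; color 2 → {C, D}; color 3 → {B, E}. No two adjacent vertices share a color.

3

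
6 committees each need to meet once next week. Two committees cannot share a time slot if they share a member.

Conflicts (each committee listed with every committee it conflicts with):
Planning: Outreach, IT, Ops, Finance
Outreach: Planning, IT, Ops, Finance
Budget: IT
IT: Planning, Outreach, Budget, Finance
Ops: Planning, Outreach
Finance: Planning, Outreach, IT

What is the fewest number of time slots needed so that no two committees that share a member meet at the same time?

Planning, Outreach, IT, Finance pairwise conflict, so at least 4 time slots are needed.
4 time slots suffice: Planning=1, Outreach=2, Budget=1, IT=3, Ops=3, Finance=4. Each listed conflict is separated.

4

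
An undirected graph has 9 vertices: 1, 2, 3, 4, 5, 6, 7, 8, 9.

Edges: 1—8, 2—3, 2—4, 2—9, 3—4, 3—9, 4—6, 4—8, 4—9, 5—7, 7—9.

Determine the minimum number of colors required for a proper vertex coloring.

4

2, 3, 4, 9 are pairwise adjacent (a clique of size 4), so at least 4 colors are needed.
A valid assignment using 4 colors: 1=a, 2=c, 3=d, 4=a, 5=b, 6=b, 7=a, 8=b, 9=b. No two adjacent vertices share a color.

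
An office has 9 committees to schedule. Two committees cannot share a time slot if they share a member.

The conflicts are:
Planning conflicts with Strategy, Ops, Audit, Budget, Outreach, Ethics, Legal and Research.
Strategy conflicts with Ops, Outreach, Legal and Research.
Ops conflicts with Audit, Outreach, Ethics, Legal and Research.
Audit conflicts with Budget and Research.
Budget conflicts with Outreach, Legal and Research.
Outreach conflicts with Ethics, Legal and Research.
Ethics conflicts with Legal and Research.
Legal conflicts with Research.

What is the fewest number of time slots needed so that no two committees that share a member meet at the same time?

6

Planning, Ops, Outreach, Ethics, Legal, Research pairwise conflict, so at least 6 time slots are needed.
Using 6 time slots: Planning=2, Strategy=6, Ops=5, Audit=3, Budget=5, Outreach=3, Ethics=6, Legal=4, Research=1. Every pair that conflicts lands in different time slots.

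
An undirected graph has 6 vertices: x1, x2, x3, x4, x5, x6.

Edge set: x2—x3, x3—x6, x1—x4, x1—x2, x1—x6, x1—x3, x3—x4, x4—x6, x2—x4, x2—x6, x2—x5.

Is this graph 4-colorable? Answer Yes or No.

No

x1, x2, x3, x4, x6 are mutually adjacent (a clique of size 5), so at least 5 colors are needed.
So 4 colors are not enough.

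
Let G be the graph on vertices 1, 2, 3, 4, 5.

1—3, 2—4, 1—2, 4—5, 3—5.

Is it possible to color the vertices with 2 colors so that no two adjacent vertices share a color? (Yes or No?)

The cycle 5-4-2-1-3-5 has odd length 5, so it cannot be 2-colored; at least 3 colors are needed.
So 2 colors are not enough.

No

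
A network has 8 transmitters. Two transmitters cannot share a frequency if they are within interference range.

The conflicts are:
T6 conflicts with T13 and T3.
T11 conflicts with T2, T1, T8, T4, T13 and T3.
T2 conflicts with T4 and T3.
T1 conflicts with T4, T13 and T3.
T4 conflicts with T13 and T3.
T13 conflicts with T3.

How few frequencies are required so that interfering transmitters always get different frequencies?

T11, T1, T4, T13, T3 are mutually in conflict, so at least 5 frequencies are needed.
5 frequencies suffice: frequency 1 → {T8, T3}; frequency 2 → {T6, T11}; frequency 3 → {T4}; frequency 4 → {T2, T13}; frequency 5 → {T1}. No two conflicting transmitters share a frequency.

5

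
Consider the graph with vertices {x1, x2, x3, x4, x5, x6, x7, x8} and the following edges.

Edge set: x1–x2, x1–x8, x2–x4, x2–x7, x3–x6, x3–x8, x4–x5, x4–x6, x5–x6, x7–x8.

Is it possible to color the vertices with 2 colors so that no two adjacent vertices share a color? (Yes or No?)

No

x4, x5, x6 are mutually adjacent, so at least 3 colors are needed.
So 2 colors are not enough.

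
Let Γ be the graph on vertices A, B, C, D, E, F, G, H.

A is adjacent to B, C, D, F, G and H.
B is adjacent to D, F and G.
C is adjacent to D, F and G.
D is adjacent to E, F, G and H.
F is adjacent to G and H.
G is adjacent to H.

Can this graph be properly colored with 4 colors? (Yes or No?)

No

A, B, D, F, G form a clique, so at least 5 colors are needed.
So 4 colors are not enough.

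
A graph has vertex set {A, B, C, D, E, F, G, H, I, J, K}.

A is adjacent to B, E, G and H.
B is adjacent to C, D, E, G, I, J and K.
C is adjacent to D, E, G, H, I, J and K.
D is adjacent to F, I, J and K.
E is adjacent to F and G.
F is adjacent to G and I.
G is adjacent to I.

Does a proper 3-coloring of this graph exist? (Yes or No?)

B, C, D, K are mutually adjacent (a clique of size 4), so at least 4 colors are needed.
So 3 colors are not enough.

No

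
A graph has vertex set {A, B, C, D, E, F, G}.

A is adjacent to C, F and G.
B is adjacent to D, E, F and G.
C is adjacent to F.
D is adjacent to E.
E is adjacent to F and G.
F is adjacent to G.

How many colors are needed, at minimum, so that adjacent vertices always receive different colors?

B, E, F, G form a clique, so at least 4 colors are needed.
4 colors suffice: color red → {D, F}; color blue → {A, B}; color green → {C, E}; color yellow → {G}. No two adjacent vertices share a color.

4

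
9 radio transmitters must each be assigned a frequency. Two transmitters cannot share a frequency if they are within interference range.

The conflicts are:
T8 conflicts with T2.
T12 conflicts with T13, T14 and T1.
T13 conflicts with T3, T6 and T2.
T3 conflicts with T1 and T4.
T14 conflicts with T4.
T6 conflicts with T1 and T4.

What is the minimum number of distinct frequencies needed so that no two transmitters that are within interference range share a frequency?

3

The cycle T4-T6-T13-T12-T14-T4 has odd length 5, so it cannot be 2-colored; at least 3 frequencies are needed.
3 frequencies suffice: frequency 1 → {T8, T13, T1, T4}; frequency 2 → {T12, T3, T6, T2}; frequency 3 → {T14}. Each listed conflict is separated.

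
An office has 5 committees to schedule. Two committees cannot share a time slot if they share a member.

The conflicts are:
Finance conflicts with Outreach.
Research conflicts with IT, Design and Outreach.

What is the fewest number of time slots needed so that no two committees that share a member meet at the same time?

2

Research and IT conflict, so at least 2 time slots are needed.
2 time slots suffice: time slot 1 → {Finance, Research}; time slot 2 → {IT, Design, Outreach}. Every pair that conflicts lands in different time slots.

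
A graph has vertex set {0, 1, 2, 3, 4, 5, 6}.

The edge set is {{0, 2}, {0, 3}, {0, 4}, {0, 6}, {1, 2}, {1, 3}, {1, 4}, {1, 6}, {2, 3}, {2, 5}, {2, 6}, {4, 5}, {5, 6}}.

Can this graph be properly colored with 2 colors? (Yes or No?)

No

1, 2, 3 are mutually adjacent, so at least 3 colors are needed.
So 2 colors are not enough.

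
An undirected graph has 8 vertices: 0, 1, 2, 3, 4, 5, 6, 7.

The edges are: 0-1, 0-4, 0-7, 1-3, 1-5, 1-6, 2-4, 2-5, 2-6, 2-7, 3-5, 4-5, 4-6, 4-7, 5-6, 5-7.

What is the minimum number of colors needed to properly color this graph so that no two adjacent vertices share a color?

4

2, 4, 5, 7 are pairwise adjacent (a clique of size 4), so at least 4 colors are needed.
A valid assignment using 4 colors: 0=a, 1=b, 2=d, 3=c, 4=b, 5=a, 6=c, 7=c. No two adjacent vertices share a color.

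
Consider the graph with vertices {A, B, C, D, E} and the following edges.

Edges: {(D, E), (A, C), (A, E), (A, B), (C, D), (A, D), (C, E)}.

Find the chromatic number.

4

A, C, D, E are pairwise adjacent (a clique of size 4), so at least 4 colors are needed.
4 colors suffice: color 1 → {A}; color 2 → {B, D}; color 3 → {C}; color 4 → {E}. Every edge joins two different colors.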